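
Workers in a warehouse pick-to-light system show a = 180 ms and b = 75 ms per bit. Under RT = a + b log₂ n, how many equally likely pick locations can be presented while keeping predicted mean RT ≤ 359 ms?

5

75·log₂ n ≤ 359 − 180 = 179, giving log₂ n ≤ 2.3867 and n ≤ 5.229. The largest whole number is 5.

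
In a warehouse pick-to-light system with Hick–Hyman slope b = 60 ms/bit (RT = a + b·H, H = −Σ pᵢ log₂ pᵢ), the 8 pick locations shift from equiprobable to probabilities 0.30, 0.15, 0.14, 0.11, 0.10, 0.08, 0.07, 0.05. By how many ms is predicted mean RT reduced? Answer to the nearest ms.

13 ms

Equiprobable entropy H₀ = log₂ 8 = 3.0000 bits.
Skewed entropy H = −Σ pᵢ log₂ pᵢ = 2.7874 bits.
ΔRT = b·(H₀ − H) = 60 × 0.2126 = 12.76 ms.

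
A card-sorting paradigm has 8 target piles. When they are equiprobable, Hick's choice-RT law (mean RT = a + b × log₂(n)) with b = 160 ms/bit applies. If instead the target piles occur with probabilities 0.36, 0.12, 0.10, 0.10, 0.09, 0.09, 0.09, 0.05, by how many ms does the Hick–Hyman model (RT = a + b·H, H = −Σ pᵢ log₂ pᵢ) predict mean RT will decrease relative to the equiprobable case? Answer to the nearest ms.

The RT saving is b·ΔH. Equiprobable H₀ = log₂(8) = 3.0000 bits; with the given probabilities H = 2.7161 bits.
b·(H₀ − H) = 160 × (3.0000 − 2.7161) = 45.42 ms.

45 ms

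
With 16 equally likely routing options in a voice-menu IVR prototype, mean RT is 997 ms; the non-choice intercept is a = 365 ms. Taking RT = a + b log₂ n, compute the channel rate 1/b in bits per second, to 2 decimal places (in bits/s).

6.33 bits/s

b = (997 − 365)/log₂ 16 = 632/4 = 158.000 ms per bit = 0.15800 s/bit; the reciprocal is 6.329 bits/s.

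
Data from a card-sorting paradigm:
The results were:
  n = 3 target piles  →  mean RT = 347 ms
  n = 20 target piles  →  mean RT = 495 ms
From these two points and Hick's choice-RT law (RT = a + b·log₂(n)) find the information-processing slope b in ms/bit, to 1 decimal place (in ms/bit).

54.1 ms/bit

b = (RT₂ − RT₁)/(log₂ n₂ − log₂ n₁) = (495 − 347)/(4.3219 − 1.5850) = 54.074 ms/bit.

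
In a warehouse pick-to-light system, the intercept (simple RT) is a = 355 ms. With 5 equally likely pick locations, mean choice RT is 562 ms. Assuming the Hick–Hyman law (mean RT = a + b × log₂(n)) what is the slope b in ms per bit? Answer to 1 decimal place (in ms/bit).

89.2 ms/bit

log₂(5) = 2.3219 bits.
b = (RT − a)/log₂ n = (562 − 355) / 2.3219 = 89.150 ms/bit.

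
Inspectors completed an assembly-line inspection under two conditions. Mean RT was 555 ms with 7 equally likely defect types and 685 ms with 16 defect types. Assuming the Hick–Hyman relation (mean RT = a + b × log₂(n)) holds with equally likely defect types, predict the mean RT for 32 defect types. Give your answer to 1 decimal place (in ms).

794.0 ms

Solve the two-equation system in a and b:
  b = (685 − 555) / (log₂ 16 − log₂ 7) = 130 / (4 − 2.8074) = 109.001 ms/bit
  a = 555 − 109.001 × 2.8074 = 248.994 ms
Then RT(32) = 248.994 + 109.001 × log₂ 32 = 248.994 + 109.001 × 5 ≈ 794.001 ms.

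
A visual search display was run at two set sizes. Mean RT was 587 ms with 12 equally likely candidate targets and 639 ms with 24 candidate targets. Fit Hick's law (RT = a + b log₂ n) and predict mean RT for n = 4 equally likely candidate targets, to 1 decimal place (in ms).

504.6 ms

Fit slope and intercept:
  b = (639 − 587) / (log₂ 24 − log₂ 12) = 52 / (4.5850 − 3.5850) = 52.000 ms/bit
  a = 587 − 52.000 × 3.5850 = 400.582 ms
Then RT(4) = 400.582 + 52.000 × log₂ 4 = 400.582 + 52.000 × 2 ≈ 504.582 ms.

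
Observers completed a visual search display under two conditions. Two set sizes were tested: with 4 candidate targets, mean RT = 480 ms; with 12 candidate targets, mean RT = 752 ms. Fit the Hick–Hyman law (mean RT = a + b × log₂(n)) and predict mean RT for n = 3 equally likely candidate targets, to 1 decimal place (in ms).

408.8 ms

Solve the two-equation system in a and b:
  b = (752 − 480) / (log₂ 12 − log₂ 4) = 272 / (3.5850 − 2) = 171.613 ms/bit
  a = 480 − 171.613 × 2 = 136.774 ms
Then RT(3) = 136.774 + 171.613 × log₂ 3 = 136.774 + 171.613 × 1.5850 ≈ 408.774 ms.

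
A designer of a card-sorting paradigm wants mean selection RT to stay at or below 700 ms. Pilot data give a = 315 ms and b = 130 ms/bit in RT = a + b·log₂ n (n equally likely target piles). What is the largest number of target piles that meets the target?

7

Set 315 + 130·log₂ n ≤ 700 → log₂ n ≤ (700 − 315)/130 = 2.9615.
So n ≤ 2^2.9615 = 7.790; the largest integer n is 7.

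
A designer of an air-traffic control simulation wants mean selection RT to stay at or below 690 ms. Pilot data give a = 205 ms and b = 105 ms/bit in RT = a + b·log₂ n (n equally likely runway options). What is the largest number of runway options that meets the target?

24

105·log₂ n ≤ 690 − 205 = 485, giving log₂ n ≤ 4.6190 and n ≤ 24.574. The largest whole number is 24.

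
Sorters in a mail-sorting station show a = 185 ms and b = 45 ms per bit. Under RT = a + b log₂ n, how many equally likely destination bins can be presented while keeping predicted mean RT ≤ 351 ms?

12

Set 185 + 45·log₂ n ≤ 351 → log₂ n ≤ (351 − 185)/45 = 3.6889.
So n ≤ 2^3.6889 = 12.896; the largest integer n is 12.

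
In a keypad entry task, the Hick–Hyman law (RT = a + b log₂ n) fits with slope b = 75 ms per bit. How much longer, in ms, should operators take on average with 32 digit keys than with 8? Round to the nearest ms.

Only the slope matters, since a is common to both: ΔRT = b·log₂(n₂/n₁).
log₂(32) − log₂(8) = log₂(32/8) = log₂(4) = 2.
ΔRT = 75 × 2.0000 = 150.000 ms.

150 ms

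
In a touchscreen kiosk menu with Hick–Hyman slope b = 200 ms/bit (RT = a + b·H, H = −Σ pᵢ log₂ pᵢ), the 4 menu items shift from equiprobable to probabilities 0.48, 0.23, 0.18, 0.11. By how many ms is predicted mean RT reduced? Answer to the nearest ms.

42 ms

Equiprobable entropy H₀ = log₂ 4 = 2.0000 bits.
Skewed entropy H = −Σ pᵢ log₂ pᵢ = 1.7915 bits.
ΔRT = b·(H₀ − H) = 200 × 0.2085 = 41.69 ms.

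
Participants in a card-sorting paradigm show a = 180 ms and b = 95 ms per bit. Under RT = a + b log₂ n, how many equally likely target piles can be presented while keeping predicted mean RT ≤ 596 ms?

Set 180 + 95·log₂ n ≤ 596 → log₂ n ≤ (596 − 180)/95 = 4.3789.
So n ≤ 2^4.3789 = 20.806; the largest integer n is 20.

20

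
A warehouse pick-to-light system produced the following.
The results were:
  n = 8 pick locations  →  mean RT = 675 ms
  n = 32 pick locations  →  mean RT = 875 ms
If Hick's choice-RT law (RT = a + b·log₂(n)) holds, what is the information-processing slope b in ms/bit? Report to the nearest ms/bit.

Slope: b = (875 − 675) / (log₂ 32 − log₂ 8) = 200/2.0000 = 100 ms/bit.

100 ms/bit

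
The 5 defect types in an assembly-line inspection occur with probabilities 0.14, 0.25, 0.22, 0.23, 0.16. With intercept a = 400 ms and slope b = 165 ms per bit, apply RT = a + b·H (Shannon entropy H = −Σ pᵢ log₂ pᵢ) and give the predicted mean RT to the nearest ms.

Entropy contributions −pᵢ log₂ pᵢ: 0.3971, 0.5000, 0.4806, 0.4877, 0.4230; sum H = 2.2884 bits.
RT = a + bH = 400 + 165·2.2884 = 777.58 ms.

778 ms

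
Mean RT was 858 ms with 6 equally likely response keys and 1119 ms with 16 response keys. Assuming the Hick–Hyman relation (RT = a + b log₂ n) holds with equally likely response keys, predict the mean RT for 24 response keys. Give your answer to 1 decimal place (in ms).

Fit slope and intercept:
  b = (1119 − 858) / (log₂ 16 − log₂ 6) = 261 / (4 − 2.5850) = 184.447 ms/bit
  a = 858 − 184.447 × 2.5850 = 381.210 ms
Then RT(24) = 381.210 + 184.447 × log₂ 24 = 381.210 + 184.447 × 4.5850 ≈ 1226.895 ms.

1226.9 ms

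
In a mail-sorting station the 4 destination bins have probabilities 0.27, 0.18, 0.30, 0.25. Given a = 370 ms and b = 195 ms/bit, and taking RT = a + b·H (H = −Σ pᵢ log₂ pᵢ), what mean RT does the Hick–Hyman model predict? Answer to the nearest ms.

755 ms

Entropy contributions −pᵢ log₂ pᵢ: 0.5100, 0.4453, 0.5211, 0.5000; sum H = 1.9764 bits.
RT = a + bH = 370 + 195·1.9764 = 755.40 ms.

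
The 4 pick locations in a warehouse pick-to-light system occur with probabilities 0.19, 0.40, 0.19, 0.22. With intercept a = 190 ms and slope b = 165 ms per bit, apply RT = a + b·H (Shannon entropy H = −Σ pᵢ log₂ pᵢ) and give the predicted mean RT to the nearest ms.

Entropy contributions −pᵢ log₂ pᵢ: 0.4552, 0.5288, 0.4552, 0.4806; sum H = 1.9198 bits.
RT = a + bH = 190 + 165·1.9198 = 506.77 ms.

507 ms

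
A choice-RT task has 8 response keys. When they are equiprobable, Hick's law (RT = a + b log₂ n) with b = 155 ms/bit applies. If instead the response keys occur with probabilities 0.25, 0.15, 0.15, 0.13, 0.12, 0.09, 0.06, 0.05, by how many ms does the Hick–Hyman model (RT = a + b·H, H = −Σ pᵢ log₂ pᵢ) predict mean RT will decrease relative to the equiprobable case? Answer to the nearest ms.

24 ms

The RT saving is b·ΔH. Equiprobable H₀ = log₂(8) = 3.0000 bits; with the given probabilities H = 2.8431 bits.
b·(H₀ − H) = 155 × (3.0000 − 2.8431) = 24.32 ms.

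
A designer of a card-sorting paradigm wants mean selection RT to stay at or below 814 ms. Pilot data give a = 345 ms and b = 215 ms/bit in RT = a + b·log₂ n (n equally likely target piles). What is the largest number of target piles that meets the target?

4

Set 345 + 215·log₂ n ≤ 814 → log₂ n ≤ (814 − 345)/215 = 2.1814.
So n ≤ 2^2.1814 = 4.536; the largest integer n is 4.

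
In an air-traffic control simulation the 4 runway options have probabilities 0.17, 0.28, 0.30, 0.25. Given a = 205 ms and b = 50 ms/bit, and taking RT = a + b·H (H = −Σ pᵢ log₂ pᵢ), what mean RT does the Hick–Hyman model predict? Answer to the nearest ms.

H = 0.17·log₂(1/0.17) + 0.28·log₂(1/0.28) + 0.30·log₂(1/0.30) + 0.25·log₂(1/0.25) = 1.9699 bits.
RT = 205 + 50 × 1.9699 = 303.49 ms.

303 ms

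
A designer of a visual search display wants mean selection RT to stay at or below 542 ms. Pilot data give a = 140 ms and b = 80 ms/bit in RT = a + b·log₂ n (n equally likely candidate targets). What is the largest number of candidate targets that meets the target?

32

Set 140 + 80·log₂ n ≤ 542 → log₂ n ≤ (542 − 140)/80 = 5.0250.
So n ≤ 2^5.0250 = 32.559; the largest integer n is 32.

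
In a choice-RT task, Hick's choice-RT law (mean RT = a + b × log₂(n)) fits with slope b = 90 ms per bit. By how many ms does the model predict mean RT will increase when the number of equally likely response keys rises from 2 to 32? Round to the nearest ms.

360 ms

The intercept a cancels: ΔRT = b·(log₂ n₂ − log₂ n₁) = b·log₂(n₂/n₁).
log₂(32) − log₂(2) = log₂(32/2) = log₂(16) = 4.
ΔRT = 90 × 4.0000 = 360.000 ms.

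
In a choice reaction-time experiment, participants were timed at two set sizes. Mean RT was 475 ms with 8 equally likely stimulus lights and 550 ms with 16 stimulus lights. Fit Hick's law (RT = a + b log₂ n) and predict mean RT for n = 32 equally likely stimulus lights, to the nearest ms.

RT is linear in log₂ n, so two points fix the line:
  b = (550 − 475) / (log₂ 16 − log₂ 8) = 75 / (4 − 3) = 75 ms/bit
  a = 475 − 75 × 3 = 250 ms
Then RT(32) = 250 + 75 × log₂ 32 = 250 + 75 × 5 ≈ 625.000 ms.

625 ms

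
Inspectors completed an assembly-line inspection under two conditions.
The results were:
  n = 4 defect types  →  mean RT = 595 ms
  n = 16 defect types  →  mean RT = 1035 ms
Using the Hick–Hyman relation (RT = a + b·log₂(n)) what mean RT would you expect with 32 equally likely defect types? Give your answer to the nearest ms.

Solve the two-equation system in a and b:
  b = (1035 − 595) / (log₂ 16 − log₂ 4) = 440 / (4 − 2) = 220 ms/bit
  a = 595 − 220 × 2 = 155 ms
Then RT(32) = 155 + 220 × log₂ 32 = 155 + 220 × 5 ≈ 1255.000 ms.

1255 ms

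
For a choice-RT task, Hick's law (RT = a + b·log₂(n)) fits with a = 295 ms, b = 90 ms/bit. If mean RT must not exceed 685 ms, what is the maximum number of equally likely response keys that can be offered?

Information budget: (685 − 295)/90 = 4.3333 bits, so n ≤ 2^4.3333 = 20.159 → at most 20.

20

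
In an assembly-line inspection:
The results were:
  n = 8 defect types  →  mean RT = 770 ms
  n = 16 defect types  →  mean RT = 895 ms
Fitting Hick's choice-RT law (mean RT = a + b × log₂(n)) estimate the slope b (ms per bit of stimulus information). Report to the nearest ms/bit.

Slope: b = (895 − 770) / (log₂ 16 − log₂ 8) = 125/1.0000 = 125 ms/bit.

125 ms/bit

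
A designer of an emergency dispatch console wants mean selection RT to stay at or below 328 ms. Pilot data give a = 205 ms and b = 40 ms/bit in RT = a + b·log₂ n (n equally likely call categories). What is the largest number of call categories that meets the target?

8

Set 205 + 40·log₂ n ≤ 328 → log₂ n ≤ (328 − 205)/40 = 3.0750.
So n ≤ 2^3.0750 = 8.427; the largest integer n is 8.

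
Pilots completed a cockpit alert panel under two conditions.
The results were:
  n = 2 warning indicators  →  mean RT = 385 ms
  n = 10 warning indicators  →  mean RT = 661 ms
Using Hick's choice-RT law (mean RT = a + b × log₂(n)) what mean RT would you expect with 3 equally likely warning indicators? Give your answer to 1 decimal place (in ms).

454.5 ms

Solve the two-equation system in a and b:
  b = (661 − 385) / (log₂ 10 − log₂ 2) = 276 / (3.3219 − 1) = 118.867 ms/bit
  a = 385 − 118.867 × 1 = 266.133 ms
Then RT(3) = 266.133 + 118.867 × log₂ 3 = 266.133 + 118.867 × 1.5850 ≈ 454.533 ms.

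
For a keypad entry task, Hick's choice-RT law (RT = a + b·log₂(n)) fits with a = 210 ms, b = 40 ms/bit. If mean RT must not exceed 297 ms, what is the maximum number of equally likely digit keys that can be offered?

40·log₂ n ≤ 297 − 210 = 87, giving log₂ n ≤ 2.1750 and n ≤ 4.516. The largest whole number is 4.

4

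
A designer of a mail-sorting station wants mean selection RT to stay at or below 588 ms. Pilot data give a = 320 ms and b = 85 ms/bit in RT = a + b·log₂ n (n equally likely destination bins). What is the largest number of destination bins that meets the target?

8

Set 320 + 85·log₂ n ≤ 588 → log₂ n ≤ (588 − 320)/85 = 3.1529.
So n ≤ 2^3.1529 = 8.895; the largest integer n is 8.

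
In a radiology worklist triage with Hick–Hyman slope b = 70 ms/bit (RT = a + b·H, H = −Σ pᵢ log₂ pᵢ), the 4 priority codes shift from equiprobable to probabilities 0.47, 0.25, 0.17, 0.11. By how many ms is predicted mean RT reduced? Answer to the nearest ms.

The RT saving is b·ΔH. Equiprobable H₀ = log₂(4) = 2.0000 bits; with the given probabilities H = 1.7968 bits.
b·(H₀ − H) = 70 × (2.0000 − 1.7968) = 14.22 ms.

14 ms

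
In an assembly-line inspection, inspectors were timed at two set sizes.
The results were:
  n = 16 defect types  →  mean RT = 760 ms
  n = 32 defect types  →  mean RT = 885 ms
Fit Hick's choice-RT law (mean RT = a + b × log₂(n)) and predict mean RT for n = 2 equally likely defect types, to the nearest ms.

RT is linear in log₂ n, so two points fix the line:
  b = (885 − 760) / (log₂ 32 − log₂ 16) = 125 / (5 − 4) = 125 ms/bit
  a = 760 − 125 × 4 = 260 ms
Then RT(2) = 260 + 125 × log₂ 2 = 260 + 125 × 1 ≈ 385.000 ms.

385 ms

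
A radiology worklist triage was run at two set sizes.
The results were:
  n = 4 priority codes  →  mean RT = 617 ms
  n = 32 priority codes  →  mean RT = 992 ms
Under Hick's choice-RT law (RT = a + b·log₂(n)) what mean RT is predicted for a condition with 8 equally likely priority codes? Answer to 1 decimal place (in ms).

With log₂ n on the abscissa the relation is linear; from the two conditions:
  b = (992 − 617) / (log₂ 32 − log₂ 4) = 375 / (5 − 2) = 125.000 ms/bit
  a = 617 − 125.000 × 2 = 367.000 ms
Then RT(8) = 367.000 + 125.000 × log₂ 8 = 367.000 + 125.000 × 3 ≈ 742.000 ms.

742.0 ms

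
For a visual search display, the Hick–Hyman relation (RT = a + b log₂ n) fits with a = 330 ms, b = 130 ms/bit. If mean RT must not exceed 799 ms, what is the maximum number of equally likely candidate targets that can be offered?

12

130·log₂ n ≤ 799 − 330 = 469, giving log₂ n ≤ 3.6077 and n ≤ 12.191. The largest whole number is 12.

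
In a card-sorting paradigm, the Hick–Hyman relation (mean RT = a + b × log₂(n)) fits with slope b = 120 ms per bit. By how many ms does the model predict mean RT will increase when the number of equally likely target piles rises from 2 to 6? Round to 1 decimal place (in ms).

190.2 ms

Only the slope matters, since a is common to both: ΔRT = b·log₂(n₂/n₁).
log₂(6) − log₂(2) = 2.5850 − 1 = 1.5850.
ΔRT = 120 × 1.5850 = 190.196 ms.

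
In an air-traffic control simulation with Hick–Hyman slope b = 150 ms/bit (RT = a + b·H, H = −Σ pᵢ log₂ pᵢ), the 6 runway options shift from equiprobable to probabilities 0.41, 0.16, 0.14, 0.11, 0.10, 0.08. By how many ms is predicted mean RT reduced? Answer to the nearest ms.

40 ms

Equiprobable entropy H₀ = log₂ 6 = 2.5850 bits.
Skewed entropy H = −Σ pᵢ log₂ pᵢ = 2.3215 bits.
ΔRT = b·(H₀ − H) = 150 × 0.2635 = 39.52 ms.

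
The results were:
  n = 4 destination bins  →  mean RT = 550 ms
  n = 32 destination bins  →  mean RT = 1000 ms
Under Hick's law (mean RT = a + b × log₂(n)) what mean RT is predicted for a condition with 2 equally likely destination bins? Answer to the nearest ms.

With log₂ n on the abscissa the relation is linear; from the two conditions:
  b = (1000 − 550) / (log₂ 32 − log₂ 4) = 450 / (5 − 2) = 150 ms/bit
  a = 550 − 150 × 2 = 250 ms
Then RT(2) = 250 + 150 × log₂ 2 = 250 + 150 × 1 ≈ 400.000 ms.

400 ms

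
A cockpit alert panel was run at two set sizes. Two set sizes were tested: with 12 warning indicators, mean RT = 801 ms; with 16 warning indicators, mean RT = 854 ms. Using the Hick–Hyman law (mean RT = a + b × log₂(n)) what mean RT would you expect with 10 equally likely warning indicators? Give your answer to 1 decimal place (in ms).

767.4 ms

Solve the two-equation system in a and b:
  b = (854 − 801) / (log₂ 16 − log₂ 12) = 53 / (4 − 3.5850) = 127.699 ms/bit
  a = 801 − 127.699 × 3.5850 = 343.203 ms
Then RT(10) = 343.203 + 127.699 × log₂ 10 = 343.203 + 127.699 × 3.3219 ≈ 767.411 ms.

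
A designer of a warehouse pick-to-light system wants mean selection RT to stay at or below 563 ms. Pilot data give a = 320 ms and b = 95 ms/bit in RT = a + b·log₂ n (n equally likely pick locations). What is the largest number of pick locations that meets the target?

Information budget: (563 − 320)/95 = 2.5579 bits, so n ≤ 2^2.5579 = 5.888 → at most 5.

5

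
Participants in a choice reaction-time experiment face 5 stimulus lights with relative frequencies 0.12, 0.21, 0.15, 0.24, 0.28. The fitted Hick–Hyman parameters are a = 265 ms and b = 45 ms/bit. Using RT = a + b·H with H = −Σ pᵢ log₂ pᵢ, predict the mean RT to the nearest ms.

Entropy contributions −pᵢ log₂ pᵢ: 0.3671, 0.4728, 0.4105, 0.4941, 0.5142; sum H = 2.2588 bits.
RT = a + bH = 265 + 45·2.2588 = 366.65 ms.

367 ms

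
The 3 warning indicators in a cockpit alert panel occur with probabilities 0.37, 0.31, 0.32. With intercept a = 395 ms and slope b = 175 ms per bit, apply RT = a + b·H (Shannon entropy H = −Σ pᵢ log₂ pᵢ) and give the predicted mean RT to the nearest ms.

672 ms

Entropy contributions −pᵢ log₂ pᵢ: 0.5307, 0.5238, 0.5260; sum H = 1.5806 bits.
RT = a + bH = 395 + 175·1.5806 = 671.60 ms.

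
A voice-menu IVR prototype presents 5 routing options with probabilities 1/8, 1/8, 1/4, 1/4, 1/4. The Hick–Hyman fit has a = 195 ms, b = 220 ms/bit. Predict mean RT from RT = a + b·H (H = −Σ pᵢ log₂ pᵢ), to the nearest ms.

690 ms

Each term −pᵢ log₂ pᵢ: 0.125·3 + 0.125·3 + 0.25·2 + 0.25·2 + 0.25·2; summed, H = 2.250 bits.
Mean RT = a + bH = 195 + 220·2.250 = 690.00 ms.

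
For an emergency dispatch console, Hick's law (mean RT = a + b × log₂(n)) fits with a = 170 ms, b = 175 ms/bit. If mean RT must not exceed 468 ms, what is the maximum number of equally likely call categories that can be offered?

175·log₂ n ≤ 468 − 170 = 298, giving log₂ n ≤ 1.7029 and n ≤ 3.255. The largest whole number is 3.

3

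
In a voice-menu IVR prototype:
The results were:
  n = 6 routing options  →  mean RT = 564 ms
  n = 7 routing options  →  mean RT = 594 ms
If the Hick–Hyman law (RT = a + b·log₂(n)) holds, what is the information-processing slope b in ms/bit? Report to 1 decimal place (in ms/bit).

134.9 ms/bit

b = (RT₂ − RT₁)/(log₂ n₂ − log₂ n₁) = (594 − 564)/(2.8074 − 2.5850) = 134.897 ms/bit.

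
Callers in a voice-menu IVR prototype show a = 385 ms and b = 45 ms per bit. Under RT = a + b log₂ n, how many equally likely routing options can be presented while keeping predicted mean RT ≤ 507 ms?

6

45·log₂ n ≤ 507 − 385 = 122, giving log₂ n ≤ 2.7111 and n ≤ 6.548. The largest whole number is 6.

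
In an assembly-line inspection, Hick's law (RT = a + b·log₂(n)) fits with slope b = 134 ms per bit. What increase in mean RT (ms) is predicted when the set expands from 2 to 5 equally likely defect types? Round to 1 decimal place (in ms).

177.1 ms

Only the slope matters, since a is common to both: ΔRT = b·log₂(n₂/n₁).
log₂(5) − log₂(2) = 2.3219 − 1 = 1.3219.
ΔRT = 134 × 1.3219 = 177.138 ms.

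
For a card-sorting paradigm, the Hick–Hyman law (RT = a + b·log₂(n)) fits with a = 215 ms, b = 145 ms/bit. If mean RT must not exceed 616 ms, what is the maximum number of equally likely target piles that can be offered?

6

Information budget: (616 − 215)/145 = 2.7655 bits, so n ≤ 2^2.7655 = 6.800 → at most 6.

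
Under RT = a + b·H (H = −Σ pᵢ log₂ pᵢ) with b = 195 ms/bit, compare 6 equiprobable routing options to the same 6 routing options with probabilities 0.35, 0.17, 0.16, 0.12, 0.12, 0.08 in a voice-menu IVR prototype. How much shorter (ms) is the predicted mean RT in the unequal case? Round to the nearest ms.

33 ms

The RT saving is b·ΔH. Equiprobable H₀ = log₂(6) = 2.5850 bits; with the given probabilities H = 2.4133 bits.
b·(H₀ − H) = 195 × (2.5850 − 2.4133) = 33.46 ms.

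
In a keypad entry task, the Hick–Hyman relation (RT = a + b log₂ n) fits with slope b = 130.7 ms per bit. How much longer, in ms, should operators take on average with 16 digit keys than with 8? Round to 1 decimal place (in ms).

Only the slope matters, since a is common to both: ΔRT = b·log₂(n₂/n₁).
log₂(16) − log₂(8) = log₂(16/8) = log₂(2) = 1.
ΔRT = 130.7 × 1.0000 = 130.700 ms.

130.7 ms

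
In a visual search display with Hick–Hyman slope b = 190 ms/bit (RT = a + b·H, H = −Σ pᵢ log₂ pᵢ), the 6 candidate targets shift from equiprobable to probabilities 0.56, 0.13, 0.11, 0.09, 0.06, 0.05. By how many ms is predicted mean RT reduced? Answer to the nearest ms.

116 ms

The RT saving is b·ΔH. Equiprobable H₀ = log₂(6) = 2.5850 bits; with the given probabilities H = 1.9737 bits.
b·(H₀ − H) = 190 × (2.5850 − 1.9737) = 116.15 ms.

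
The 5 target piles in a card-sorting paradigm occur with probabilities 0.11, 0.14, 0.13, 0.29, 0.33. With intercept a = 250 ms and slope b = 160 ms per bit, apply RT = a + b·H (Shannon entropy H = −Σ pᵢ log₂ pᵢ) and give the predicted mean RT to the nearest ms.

Entropy contributions −pᵢ log₂ pᵢ: 0.3503, 0.3971, 0.3826, 0.5179, 0.5278; sum H = 2.1758 bits.
RT = a + bH = 250 + 160·2.1758 = 598.12 ms.

598 ms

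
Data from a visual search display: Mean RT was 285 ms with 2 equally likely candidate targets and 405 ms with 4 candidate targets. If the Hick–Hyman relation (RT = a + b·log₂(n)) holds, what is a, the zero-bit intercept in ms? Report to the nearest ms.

165 ms

b = (RT₂ − RT₁)/(log₂ n₂ − log₂ n₁) = (405 − 285)/(2 − 1) = 120 ms/bit.
Intercept: a = 285 − 120·log₂(2) = 165.000 ms.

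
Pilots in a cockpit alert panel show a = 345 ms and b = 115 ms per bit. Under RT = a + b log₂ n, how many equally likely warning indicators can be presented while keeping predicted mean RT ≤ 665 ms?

6

115·log₂ n ≤ 665 − 345 = 320, giving log₂ n ≤ 2.7826 and n ≤ 6.881. The largest whole number is 6.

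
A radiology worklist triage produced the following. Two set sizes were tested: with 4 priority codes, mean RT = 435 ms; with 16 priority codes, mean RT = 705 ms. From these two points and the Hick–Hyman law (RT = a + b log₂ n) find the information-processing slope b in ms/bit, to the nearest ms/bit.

135 ms/bit

Slope: b = (705 − 435) / (log₂ 16 − log₂ 4) = 270/2.0000 = 135 ms/bit.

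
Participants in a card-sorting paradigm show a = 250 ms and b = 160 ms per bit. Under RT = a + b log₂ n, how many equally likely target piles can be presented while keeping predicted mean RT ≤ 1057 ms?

32

160·log₂ n ≤ 1057 − 250 = 807, giving log₂ n ≤ 5.0438 and n ≤ 32.985. The largest whole number is 32.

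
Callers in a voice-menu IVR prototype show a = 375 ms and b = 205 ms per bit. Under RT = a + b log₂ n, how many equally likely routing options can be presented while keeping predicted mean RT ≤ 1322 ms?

Set 375 + 205·log₂ n ≤ 1322 → log₂ n ≤ (1322 − 375)/205 = 4.6195.
So n ≤ 2^4.6195 = 24.582; the largest integer n is 24.

24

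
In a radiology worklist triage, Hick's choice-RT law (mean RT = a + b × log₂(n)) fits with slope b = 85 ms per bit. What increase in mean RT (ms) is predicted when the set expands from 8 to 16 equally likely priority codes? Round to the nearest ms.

85 ms

The intercept a cancels: ΔRT = b·(log₂ n₂ − log₂ n₁) = b·log₂(n₂/n₁).
log₂(16) − log₂(8) = log₂(16/8) = log₂(2) = 1.
ΔRT = 85 × 1.0000 = 85.000 ms.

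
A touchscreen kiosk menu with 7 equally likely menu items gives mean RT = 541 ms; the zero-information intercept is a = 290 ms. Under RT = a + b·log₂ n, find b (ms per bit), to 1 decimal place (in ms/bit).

b = (541 − 290) / log₂(7) = 251 / 2.8074 = 89.408 ms/bit.

89.4 ms/bit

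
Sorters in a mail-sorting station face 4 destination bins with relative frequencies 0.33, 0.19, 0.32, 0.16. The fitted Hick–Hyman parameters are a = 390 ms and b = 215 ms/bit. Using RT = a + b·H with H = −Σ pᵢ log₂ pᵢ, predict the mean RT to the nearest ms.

Entropy contributions −pᵢ log₂ pᵢ: 0.5278, 0.4552, 0.5260, 0.4230; sum H = 1.9321 bits.
RT = a + bH = 390 + 215·1.9321 = 805.40 ms.

805 ms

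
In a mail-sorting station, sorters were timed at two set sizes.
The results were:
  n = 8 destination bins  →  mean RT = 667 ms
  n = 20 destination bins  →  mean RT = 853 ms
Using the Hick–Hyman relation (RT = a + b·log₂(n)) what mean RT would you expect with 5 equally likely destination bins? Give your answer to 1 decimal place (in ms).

571.6 ms

RT is linear in log₂ n, so two points fix the line:
  b = (853 − 667) / (log₂ 20 − log₂ 8) = 186 / (4.3219 − 3) = 140.704 ms/bit
  a = 667 − 140.704 × 3 = 244.889 ms
Then RT(5) = 244.889 + 140.704 × log₂ 5 = 244.889 + 140.704 × 2.3219 ≈ 571.593 ms.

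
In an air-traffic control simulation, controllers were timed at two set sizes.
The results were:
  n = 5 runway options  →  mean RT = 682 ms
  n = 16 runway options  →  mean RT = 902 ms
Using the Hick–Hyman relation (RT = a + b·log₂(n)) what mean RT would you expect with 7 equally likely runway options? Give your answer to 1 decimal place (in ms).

745.6 ms

Solve the two-equation system in a and b:
  b = (902 − 682) / (log₂ 16 − log₂ 5) = 220 / (4 − 2.3219) = 131.103 ms/bit
  a = 682 − 131.103 × 2.3219 = 377.589 ms
Then RT(7) = 377.589 + 131.103 × log₂ 7 = 377.589 + 131.103 × 2.8074 ≈ 745.641 ms.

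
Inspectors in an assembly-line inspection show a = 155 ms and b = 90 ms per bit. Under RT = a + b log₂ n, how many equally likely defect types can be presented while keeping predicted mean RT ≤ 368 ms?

5

90·log₂ n ≤ 368 − 155 = 213, giving log₂ n ≤ 2.3667 and n ≤ 5.157. The largest whole number is 5.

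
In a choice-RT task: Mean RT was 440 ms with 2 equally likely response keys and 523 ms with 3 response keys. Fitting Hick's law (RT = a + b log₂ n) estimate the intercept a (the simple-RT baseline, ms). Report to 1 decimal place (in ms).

Slope: b = (523 − 440) / (log₂ 3 − log₂ 2) = 83/0.5850 = 141.889 ms/bit.
Intercept: a = 440 − 141.889·log₂(2) = 298.111 ms.

298.1 ms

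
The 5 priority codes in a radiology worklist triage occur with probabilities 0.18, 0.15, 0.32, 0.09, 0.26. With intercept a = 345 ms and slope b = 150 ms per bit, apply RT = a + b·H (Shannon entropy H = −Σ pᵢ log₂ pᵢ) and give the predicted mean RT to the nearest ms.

675 ms

Entropy contributions −pᵢ log₂ pᵢ: 0.4453, 0.4105, 0.5260, 0.3127, 0.5053; sum H = 2.1998 bits.
RT = a + bH = 345 + 150·2.1998 = 674.97 ms.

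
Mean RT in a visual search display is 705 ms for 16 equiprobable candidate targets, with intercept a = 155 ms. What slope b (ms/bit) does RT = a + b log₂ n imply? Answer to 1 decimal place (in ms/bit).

137.5 ms/bit

b = (705 − 155) / log₂(16) = 550 / 4 = 137.500 ms/bit.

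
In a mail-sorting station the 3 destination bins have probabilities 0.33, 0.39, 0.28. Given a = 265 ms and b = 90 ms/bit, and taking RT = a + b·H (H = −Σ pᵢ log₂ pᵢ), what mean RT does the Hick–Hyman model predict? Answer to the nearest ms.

406 ms

H = 0.33·log₂(1/0.33) + 0.39·log₂(1/0.39) + 0.28·log₂(1/0.28) = 1.5718 bits.
RT = 265 + 90 × 1.5718 = 406.47 ms.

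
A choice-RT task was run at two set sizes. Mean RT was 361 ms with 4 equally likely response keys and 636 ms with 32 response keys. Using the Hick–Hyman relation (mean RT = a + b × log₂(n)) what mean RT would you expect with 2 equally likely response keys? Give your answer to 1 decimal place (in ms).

269.3 ms

With log₂ n on the abscissa the relation is linear; from the two conditions:
  b = (636 − 361) / (log₂ 32 − log₂ 4) = 275 / (5 − 2) = 91.667 ms/bit
  a = 361 − 91.667 × 2 = 177.667 ms
Then RT(2) = 177.667 + 91.667 × log₂ 2 = 177.667 + 91.667 × 1 ≈ 269.333 ms.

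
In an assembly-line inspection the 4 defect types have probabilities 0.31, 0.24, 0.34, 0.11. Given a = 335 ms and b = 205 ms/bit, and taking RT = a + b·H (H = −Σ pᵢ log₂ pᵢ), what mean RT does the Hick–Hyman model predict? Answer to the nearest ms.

724 ms

H = 0.31·log₂(1/0.31) + 0.24·log₂(1/0.24) + 0.34·log₂(1/0.34) + 0.11·log₂(1/0.11) = 1.8974 bits.
RT = 335 + 205 × 1.8974 = 723.96 ms.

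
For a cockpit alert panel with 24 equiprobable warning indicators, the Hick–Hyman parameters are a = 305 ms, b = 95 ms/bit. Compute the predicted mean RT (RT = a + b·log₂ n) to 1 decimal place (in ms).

log₂(24) = 4.5850 bits, so RT = 305 + 95 × 4.5850 ≈ 740.571 ms.

740.6 ms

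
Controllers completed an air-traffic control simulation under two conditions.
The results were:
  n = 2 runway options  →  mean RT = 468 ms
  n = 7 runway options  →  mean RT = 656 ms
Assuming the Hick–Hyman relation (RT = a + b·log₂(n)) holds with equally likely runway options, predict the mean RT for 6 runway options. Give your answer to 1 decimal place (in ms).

RT is linear in log₂ n, so two points fix the line:
  b = (656 − 468) / (log₂ 7 − log₂ 2) = 188 / (2.8074 − 1) = 104.019 ms/bit
  a = 468 − 104.019 × 1 = 363.981 ms
Then RT(6) = 363.981 + 104.019 × log₂ 6 = 363.981 + 104.019 × 2.5850 ≈ 632.867 ms.

632.9 ms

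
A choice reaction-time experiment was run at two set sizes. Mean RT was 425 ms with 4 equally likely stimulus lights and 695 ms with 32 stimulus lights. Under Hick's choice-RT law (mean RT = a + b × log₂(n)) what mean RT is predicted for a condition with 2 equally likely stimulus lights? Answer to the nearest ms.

RT is linear in log₂ n, so two points fix the line:
  b = (695 − 425) / (log₂ 32 − log₂ 4) = 270 / (5 − 2) = 90 ms/bit
  a = 425 − 90 × 2 = 245 ms
Then RT(2) = 245 + 90 × log₂ 2 = 245 + 90 × 1 ≈ 335.000 ms.

335 ms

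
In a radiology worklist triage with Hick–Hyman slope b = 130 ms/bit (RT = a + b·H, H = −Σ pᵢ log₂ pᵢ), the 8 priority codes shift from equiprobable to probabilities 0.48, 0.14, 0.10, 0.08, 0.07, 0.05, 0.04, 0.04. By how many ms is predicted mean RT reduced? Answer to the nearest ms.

The RT saving is b·ΔH. Equiprobable H₀ = log₂(8) = 3.0000 bits; with the given probabilities H = 2.3852 bits.
b·(H₀ − H) = 130 × (3.0000 − 2.3852) = 79.92 ms.

80 ms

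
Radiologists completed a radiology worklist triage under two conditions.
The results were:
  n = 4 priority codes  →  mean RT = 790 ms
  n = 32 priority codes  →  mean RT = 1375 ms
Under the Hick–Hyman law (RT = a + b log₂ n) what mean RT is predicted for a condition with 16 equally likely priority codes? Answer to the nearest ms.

1180 ms

Fit slope and intercept:
  b = (1375 − 790) / (log₂ 32 − log₂ 4) = 585 / (5 − 2) = 195 ms/bit
  a = 790 − 195 × 2 = 400 ms
Then RT(16) = 400 + 195 × log₂ 16 = 400 + 195 × 4 ≈ 1180.000 ms.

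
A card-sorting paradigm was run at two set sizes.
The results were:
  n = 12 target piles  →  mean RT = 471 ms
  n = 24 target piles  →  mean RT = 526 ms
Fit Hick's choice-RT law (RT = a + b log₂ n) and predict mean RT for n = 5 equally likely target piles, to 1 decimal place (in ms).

401.5 ms

Solve the two-equation system in a and b:
  b = (526 − 471) / (log₂ 24 − log₂ 12) = 55 / (4.5850 − 3.5850) = 55.000 ms/bit
  a = 471 − 55.000 × 3.5850 = 273.827 ms
Then RT(5) = 273.827 + 55.000 × log₂ 5 = 273.827 + 55.000 × 2.3219 ≈ 401.533 ms.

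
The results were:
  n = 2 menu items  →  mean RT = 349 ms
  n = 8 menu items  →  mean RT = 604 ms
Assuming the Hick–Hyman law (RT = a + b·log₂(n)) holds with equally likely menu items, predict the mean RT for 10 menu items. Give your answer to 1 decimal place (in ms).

Fit slope and intercept:
  b = (604 − 349) / (log₂ 8 − log₂ 2) = 255 / (3 − 1) = 127.500 ms/bit
  a = 349 − 127.500 × 1 = 221.500 ms
Then RT(10) = 221.500 + 127.500 × log₂ 10 = 221.500 + 127.500 × 3.3219 ≈ 645.046 ms.

645.0 ms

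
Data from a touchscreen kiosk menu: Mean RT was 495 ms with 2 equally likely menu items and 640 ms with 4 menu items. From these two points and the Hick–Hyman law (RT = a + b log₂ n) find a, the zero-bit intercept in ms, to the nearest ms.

Slope: b = (640 − 495) / (log₂ 4 − log₂ 2) = 145/1.0000 = 145 ms/bit.
a = RT₁ − b·log₂ n₁ = 495 − 145 × 1 = 350.000 ms.

350 ms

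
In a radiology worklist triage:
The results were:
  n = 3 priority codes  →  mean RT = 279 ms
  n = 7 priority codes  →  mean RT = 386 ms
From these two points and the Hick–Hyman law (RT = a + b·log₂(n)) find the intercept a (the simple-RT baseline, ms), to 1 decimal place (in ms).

b = (RT₂ − RT₁)/(log₂ n₂ − log₂ n₁) = (386 − 279)/(2.8074 − 1.5850) = 87.533 ms/bit.
a = RT₁ − b·log₂ n₁ = 279 − 87.533 × 1.5850 = 140.263 ms.

140.3 ms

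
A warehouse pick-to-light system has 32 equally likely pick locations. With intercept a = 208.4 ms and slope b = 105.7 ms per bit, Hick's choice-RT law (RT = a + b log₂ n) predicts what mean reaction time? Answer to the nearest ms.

log₂(32) = 5 bits, so RT = 208.4 + 105.7 × 5 ≈ 736.900 ms.

737 ms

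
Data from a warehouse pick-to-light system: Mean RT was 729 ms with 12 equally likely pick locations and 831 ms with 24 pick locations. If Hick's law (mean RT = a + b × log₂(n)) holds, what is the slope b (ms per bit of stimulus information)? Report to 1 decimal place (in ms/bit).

102.0 ms/bit

b = (RT₂ − RT₁)/(log₂ n₂ − log₂ n₁) = (831 − 729)/(4.5850 − 3.5850) = 102.000 ms/bit.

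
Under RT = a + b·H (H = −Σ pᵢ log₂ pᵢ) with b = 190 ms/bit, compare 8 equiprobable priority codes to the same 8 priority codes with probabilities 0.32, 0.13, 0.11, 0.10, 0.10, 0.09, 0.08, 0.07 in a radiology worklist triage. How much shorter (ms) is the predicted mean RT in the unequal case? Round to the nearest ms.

39 ms

Equiprobable entropy H₀ = log₂ 8 = 3.0000 bits.
Skewed entropy H = −Σ pᵢ log₂ pᵢ = 2.7961 bits.
ΔRT = b·(H₀ − H) = 190 × 0.2039 = 38.75 ms.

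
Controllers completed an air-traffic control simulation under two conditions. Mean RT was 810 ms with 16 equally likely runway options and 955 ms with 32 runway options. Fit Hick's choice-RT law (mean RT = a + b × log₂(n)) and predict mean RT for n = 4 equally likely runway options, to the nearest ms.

520 ms

Solve the two-equation system in a and b:
  b = (955 − 810) / (log₂ 32 − log₂ 16) = 145 / (5 − 4) = 145 ms/bit
  a = 810 − 145 × 4 = 230 ms
Then RT(4) = 230 + 145 × log₂ 4 = 230 + 145 × 2 ≈ 520.000 ms.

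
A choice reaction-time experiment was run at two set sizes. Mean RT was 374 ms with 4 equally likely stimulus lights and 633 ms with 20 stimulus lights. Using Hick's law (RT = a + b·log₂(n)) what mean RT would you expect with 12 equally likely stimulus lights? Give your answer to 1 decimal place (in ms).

550.8 ms

Fit slope and intercept:
  b = (633 − 374) / (log₂ 20 − log₂ 4) = 259 / (4.3219 − 2) = 111.545 ms/bit
  a = 374 − 111.545 × 2 = 150.910 ms
Then RT(12) = 150.910 + 111.545 × log₂ 12 = 150.910 + 111.545 × 3.5850 ≈ 550.795 ms.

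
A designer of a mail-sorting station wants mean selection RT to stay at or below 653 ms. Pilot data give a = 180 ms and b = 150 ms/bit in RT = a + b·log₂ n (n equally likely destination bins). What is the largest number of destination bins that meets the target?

8

150·log₂ n ≤ 653 − 180 = 473, giving log₂ n ≤ 3.1533 and n ≤ 8.897. The largest whole number is 8.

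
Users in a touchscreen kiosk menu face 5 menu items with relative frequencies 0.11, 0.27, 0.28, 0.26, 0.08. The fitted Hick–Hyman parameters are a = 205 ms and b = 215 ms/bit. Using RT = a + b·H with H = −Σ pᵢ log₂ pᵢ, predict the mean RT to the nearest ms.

672 ms

H = 0.11·log₂(1/0.11) + 0.27·log₂(1/0.27) + 0.28·log₂(1/0.28) + 0.26·log₂(1/0.26) + 0.08·log₂(1/0.08) = 2.1713 bits.
RT = 205 + 215 × 2.1713 = 671.83 ms.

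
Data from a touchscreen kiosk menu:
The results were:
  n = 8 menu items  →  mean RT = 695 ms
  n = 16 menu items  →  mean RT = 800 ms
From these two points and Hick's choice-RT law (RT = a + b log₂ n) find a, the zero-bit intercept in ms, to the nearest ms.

380 ms

b = (RT₂ − RT₁)/(log₂ n₂ − log₂ n₁) = (800 − 695)/(4 − 3) = 105 ms/bit.
Intercept: a = 695 − 105·log₂(8) = 380.000 ms.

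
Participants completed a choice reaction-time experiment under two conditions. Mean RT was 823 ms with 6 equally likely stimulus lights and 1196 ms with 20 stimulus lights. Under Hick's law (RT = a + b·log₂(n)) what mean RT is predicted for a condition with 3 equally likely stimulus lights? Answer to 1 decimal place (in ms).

Fit slope and intercept:
  b = (1196 − 823) / (log₂ 20 − log₂ 6) = 373 / (4.3219 − 2.5850) = 214.742 ms/bit
  a = 823 − 214.742 × 2.5850 = 267.899 ms
Then RT(3) = 267.899 + 214.742 × log₂ 3 = 267.899 + 214.742 × 1.5850 ≈ 608.258 ms.

608.3 ms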